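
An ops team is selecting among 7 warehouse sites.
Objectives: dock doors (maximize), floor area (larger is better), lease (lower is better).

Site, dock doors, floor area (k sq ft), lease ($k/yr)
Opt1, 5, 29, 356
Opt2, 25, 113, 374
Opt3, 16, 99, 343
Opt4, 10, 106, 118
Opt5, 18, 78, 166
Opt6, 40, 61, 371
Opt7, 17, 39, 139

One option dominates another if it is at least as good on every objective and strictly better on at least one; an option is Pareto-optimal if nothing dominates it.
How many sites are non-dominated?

Opt1: dominated by Opt3 (dock doors 16≥5, floor area 99≥29, lease 343≤356).
Opt2: not dominated (best floor area).
Opt3: not dominated.
Opt4: not dominated (best lease).
Opt5: not dominated.
Opt6: not dominated (best dock doors).
Opt7: not dominated.
Pareto-optimal: Opt2, Opt3, Opt4, Opt5, Opt6, Opt7 → 6.

6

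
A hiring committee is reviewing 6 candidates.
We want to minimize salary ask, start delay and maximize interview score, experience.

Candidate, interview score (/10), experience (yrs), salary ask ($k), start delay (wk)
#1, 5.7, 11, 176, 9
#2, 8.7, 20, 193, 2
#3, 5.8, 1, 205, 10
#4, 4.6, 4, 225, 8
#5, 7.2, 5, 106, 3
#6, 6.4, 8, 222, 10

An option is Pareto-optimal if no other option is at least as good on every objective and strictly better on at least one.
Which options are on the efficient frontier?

#1, #2, #5

#1: not dominated.
#2: not dominated (best interview score).
#3: dominated by #2 (interview score 8.7≥5.8, experience 20≥1, salary ask 193≤205, start delay 2≤10).
#4: dominated by #2 (interview score 8.7≥4.6, experience 20≥4, salary ask 193≤225, start delay 2≤8).
#5: not dominated (best salary ask).
#6: dominated by #2 (interview score 8.7≥6.4, experience 20≥8, salary ask 193≤222, start delay 2≤10).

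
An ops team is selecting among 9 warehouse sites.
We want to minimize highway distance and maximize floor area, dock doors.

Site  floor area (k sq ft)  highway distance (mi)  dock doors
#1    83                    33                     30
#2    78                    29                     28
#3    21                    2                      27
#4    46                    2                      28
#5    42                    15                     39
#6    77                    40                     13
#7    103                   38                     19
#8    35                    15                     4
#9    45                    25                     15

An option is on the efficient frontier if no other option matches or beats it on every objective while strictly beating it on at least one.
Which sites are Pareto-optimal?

#1, #2, #4, #5, #7

#1: not dominated.
#2: not dominated.
#3: dominated by #4 (floor area 46≥21, highway distance 2≤2, dock doors 28≥27).
#4: not dominated.
#5: not dominated (best dock doors).
#6: dominated by #1 (floor area 83≥77, highway distance 33≤40, dock doors 30≥13).
#7: not dominated (best floor area).
#8: dominated by #4 (floor area 46≥35, highway distance 2≤15, dock doors 28≥4).
#9: dominated by #4 (floor area 46≥45, highway distance 2≤25, dock doors 28≥15).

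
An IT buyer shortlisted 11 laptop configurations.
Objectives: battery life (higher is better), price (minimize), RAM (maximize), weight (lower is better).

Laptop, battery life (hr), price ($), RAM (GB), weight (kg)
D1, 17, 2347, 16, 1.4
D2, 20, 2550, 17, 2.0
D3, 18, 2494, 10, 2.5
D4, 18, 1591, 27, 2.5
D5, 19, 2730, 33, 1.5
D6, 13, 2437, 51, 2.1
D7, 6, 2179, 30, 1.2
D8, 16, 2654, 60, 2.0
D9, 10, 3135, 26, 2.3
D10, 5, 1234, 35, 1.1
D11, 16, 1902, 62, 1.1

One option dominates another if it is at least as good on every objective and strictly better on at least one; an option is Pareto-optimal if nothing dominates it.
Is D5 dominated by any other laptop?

D1: worse on battery life (17 vs 19).
D2: worse on RAM (17 vs 33).
D3: worse on battery life (18 vs 19).
D4: worse on battery life (18 vs 19).
D6: worse on battery life (13 vs 19).
D7: worse on battery life (6 vs 19).
D8: worse on battery life (16 vs 19).
D9: worse on battery life (10 vs 19).
D10: worse on battery life (5 vs 19).
D11: worse on battery life (16 vs 19).
No option is at least as good as D5 on every objective and strictly better on one.

No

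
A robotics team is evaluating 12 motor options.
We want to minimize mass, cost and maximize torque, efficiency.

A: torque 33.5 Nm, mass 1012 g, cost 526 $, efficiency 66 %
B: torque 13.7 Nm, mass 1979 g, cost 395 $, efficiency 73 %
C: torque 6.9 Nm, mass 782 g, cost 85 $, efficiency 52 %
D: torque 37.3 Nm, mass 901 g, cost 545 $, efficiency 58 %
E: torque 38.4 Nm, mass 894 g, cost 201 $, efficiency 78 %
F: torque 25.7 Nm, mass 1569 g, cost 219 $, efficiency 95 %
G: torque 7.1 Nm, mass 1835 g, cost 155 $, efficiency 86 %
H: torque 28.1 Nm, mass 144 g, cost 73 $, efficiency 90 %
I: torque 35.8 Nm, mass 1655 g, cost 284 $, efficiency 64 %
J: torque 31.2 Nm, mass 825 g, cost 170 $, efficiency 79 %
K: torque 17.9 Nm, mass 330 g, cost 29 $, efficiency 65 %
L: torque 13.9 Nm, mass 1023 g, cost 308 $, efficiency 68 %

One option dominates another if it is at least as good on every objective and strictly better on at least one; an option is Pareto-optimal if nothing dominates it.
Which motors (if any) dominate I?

E

E: torque 38.4≥35.8, mass 894≤1655, cost 201≤284, efficiency 78≥64 — dominates I.
Others (A, B, C, D, F, G, H, J, K, L) are each worse than I on at least one objective.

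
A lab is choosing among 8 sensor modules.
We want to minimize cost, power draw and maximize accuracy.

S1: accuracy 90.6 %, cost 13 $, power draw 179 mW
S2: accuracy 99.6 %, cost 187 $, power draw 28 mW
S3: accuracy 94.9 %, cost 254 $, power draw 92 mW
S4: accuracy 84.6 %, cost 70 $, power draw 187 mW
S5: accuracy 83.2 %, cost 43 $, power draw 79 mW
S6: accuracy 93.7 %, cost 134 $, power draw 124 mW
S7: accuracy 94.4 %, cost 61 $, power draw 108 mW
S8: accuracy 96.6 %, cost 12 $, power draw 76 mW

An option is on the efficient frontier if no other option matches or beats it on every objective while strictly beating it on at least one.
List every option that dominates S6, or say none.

S7: accuracy 94.4≥93.7, cost 61≤134, power draw 108≤124 — dominates S6.
S8: accuracy 96.6≥93.7, cost 12≤134, power draw 76≤124 — dominates S6.
Others (S1, S2, S3, S4, S5) are each worse than S6 on at least one objective.

S7, S8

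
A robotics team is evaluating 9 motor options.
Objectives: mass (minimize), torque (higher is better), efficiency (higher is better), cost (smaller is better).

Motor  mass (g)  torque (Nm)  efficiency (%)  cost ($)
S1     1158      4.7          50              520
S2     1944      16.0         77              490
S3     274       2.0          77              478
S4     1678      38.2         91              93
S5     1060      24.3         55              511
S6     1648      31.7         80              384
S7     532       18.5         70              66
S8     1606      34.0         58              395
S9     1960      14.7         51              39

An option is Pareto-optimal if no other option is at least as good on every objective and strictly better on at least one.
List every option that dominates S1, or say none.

S5, S7

S5: mass 1060≤1158, torque 24.3≥4.7, efficiency 55≥50, cost 511≤520 — dominates S1.
S7: mass 532≤1158, torque 18.5≥4.7, efficiency 70≥50, cost 66≤520 — dominates S1.
Others (S2, S3, S4, S6, S8, S9) are each worse than S1 on at least one objective.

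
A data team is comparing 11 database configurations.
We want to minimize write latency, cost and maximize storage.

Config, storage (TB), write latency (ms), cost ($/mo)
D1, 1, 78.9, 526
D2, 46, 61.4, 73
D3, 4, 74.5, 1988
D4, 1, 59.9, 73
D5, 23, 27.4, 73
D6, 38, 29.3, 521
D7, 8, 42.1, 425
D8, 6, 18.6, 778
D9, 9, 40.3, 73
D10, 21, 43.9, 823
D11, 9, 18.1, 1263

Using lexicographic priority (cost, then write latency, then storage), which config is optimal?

First minimize cost: best is 73, kept {D2, D4, D5, D9}.
Then minimize write latency: best is 27.4, kept {D5}.

D5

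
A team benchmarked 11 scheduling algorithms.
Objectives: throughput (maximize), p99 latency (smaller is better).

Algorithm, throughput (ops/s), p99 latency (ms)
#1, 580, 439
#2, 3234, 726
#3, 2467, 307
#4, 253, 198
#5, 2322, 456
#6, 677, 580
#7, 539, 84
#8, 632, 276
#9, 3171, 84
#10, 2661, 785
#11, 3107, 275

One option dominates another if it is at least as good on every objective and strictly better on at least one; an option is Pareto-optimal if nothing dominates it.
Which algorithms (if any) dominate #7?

#9

#9: throughput 3171≥539, p99 latency 84≤84 — dominates #7.
Others (#1, #2, #3, #4, #5, #6, #8, #10, #11) are each worse than #7 on at least one objective.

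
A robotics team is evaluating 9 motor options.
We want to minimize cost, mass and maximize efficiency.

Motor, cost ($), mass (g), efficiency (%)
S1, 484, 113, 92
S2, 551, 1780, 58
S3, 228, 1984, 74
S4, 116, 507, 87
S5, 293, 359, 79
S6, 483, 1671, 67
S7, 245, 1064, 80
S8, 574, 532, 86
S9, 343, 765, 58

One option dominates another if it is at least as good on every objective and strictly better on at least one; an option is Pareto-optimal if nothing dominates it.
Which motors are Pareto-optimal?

S1: not dominated (best mass).
S2: dominated by S1 (cost 484≤551, mass 113≤1780, efficiency 92≥58).
S3: dominated by S4 (cost 116≤228, mass 507≤1984, efficiency 87≥74).
S4: not dominated (best cost).
S5: not dominated.
S6: dominated by S4 (cost 116≤483, mass 507≤1671, efficiency 87≥67).
S7: dominated by S4 (cost 116≤245, mass 507≤1064, efficiency 87≥80).
S8: dominated by S1 (cost 484≤574, mass 113≤532, efficiency 92≥86).
S9: dominated by S4 (cost 116≤343, mass 507≤765, efficiency 87≥58).

S1, S4, S5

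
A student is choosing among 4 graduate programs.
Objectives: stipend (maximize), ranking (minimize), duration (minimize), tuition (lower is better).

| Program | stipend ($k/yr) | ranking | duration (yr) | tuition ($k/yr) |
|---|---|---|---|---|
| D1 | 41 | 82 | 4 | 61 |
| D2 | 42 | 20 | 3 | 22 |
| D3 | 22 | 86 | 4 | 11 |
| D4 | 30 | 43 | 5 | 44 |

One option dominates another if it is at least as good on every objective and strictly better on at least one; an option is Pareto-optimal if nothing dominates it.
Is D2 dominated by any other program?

No

D1: worse on stipend (41 vs 42).
D3: worse on stipend (22 vs 42).
D4: worse on stipend (30 vs 42).
No option is at least as good as D2 on every objective and strictly better on one.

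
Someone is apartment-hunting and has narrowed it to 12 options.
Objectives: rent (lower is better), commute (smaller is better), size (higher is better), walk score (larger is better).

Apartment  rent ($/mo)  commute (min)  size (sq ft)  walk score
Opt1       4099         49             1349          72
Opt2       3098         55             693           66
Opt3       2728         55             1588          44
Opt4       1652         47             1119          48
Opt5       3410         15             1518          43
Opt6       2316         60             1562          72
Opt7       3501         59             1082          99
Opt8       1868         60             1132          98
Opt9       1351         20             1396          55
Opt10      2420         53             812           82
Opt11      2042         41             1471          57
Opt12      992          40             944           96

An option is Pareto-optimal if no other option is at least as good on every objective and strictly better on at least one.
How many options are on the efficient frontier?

9

Opt1: not dominated.
Opt2: dominated by Opt10 (rent 2420≤3098, commute 53≤55, size 812≥693, walk score 82≥66).
Opt3: not dominated (best size).
Opt4: dominated by Opt9 (rent 1351≤1652, commute 20≤47, size 1396≥1119, walk score 55≥48).
Opt5: not dominated (best commute).
Opt6: not dominated.
Opt7: not dominated (best walk score).
Opt8: not dominated.
Opt9: not dominated.
Opt10: dominated by Opt12 (rent 992≤2420, commute 40≤53, size 944≥812, walk score 96≥82).
Opt11: not dominated.
Opt12: not dominated (best rent).
Pareto-optimal: Opt1, Opt3, Opt5, Opt6, Opt7, Opt8, Opt9, Opt11, Opt12 → 9.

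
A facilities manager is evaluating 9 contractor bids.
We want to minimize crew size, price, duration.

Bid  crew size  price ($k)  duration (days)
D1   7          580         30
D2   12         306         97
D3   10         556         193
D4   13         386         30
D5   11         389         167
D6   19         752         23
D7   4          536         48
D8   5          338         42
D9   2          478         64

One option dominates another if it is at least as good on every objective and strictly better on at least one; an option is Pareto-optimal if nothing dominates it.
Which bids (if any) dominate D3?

D7: crew size 4≤10, price 536≤556, duration 48≤193 — dominates D3.
D8: crew size 5≤10, price 338≤556, duration 42≤193 — dominates D3.
D9: crew size 2≤10, price 478≤556, duration 64≤193 — dominates D3.
Others (D1, D2, D4, D5, D6) are each worse than D3 on at least one objective.

D7, D8, D9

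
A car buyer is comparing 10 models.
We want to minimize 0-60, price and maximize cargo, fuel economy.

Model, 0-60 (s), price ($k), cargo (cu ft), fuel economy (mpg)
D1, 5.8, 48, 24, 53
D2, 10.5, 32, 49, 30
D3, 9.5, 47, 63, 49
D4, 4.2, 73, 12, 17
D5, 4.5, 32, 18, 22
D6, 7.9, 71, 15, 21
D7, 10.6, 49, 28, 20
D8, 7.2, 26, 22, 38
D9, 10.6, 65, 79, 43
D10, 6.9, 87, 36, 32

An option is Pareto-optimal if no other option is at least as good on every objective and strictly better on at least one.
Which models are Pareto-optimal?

D1, D2, D3, D4, D5, D8, D9, D10

D1: not dominated (best fuel economy).
D2: not dominated.
D3: not dominated.
D4: not dominated (best 0-60).
D5: not dominated.
D6: dominated by D1 (0-60 5.8≤7.9, price 48≤71, cargo 24≥15, fuel economy 53≥21).
D7: dominated by D2 (0-60 10.5≤10.6, price 32≤49, cargo 49≥28, fuel economy 30≥20).
D8: not dominated (best price).
D9: not dominated (best cargo).
D10: not dominated.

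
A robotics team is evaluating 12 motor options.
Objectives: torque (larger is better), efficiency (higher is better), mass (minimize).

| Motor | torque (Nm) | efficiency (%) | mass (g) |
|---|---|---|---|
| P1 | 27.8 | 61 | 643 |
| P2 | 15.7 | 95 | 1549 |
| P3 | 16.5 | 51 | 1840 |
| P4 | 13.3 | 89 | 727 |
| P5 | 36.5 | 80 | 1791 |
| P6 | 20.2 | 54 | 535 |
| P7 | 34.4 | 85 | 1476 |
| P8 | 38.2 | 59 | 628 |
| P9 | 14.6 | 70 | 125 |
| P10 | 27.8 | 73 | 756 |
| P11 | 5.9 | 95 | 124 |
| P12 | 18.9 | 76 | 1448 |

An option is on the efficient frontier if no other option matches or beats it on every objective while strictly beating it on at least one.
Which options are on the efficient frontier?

P1: not dominated.
P2: not dominated.
P3: dominated by P1 (torque 27.8≥16.5, efficiency 61≥51, mass 643≤1840).
P4: not dominated.
P5: not dominated.
P6: not dominated.
P7: not dominated.
P8: not dominated (best torque).
P9: not dominated.
P10: not dominated.
P11: not dominated (best mass).
P12: not dominated.

P1, P2, P4, P5, P6, P7, P8, P9, P10, P11, P12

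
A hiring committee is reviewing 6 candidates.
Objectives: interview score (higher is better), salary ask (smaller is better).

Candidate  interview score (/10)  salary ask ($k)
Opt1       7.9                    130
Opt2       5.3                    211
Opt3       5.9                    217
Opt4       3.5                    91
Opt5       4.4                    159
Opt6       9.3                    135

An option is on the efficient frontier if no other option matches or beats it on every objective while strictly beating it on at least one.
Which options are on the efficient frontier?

Opt1: not dominated.
Opt2: dominated by Opt1 (interview score 7.9≥5.3, salary ask 130≤211).
Opt3: dominated by Opt1 (interview score 7.9≥5.9, salary ask 130≤217).
Opt4: not dominated (best salary ask).
Opt5: dominated by Opt1 (interview score 7.9≥4.4, salary ask 130≤159).
Opt6: not dominated (best interview score).

Opt1, Opt4, Opt6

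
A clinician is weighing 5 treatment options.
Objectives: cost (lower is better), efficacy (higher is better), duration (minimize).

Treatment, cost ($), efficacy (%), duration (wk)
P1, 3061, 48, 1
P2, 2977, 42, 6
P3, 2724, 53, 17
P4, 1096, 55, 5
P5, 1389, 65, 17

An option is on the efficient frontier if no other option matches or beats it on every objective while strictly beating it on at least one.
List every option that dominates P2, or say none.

P4: cost 1096≤2977, efficacy 55≥42, duration 5≤6 — dominates P2.
Others (P1, P3, P5) are each worse than P2 on at least one objective.

P4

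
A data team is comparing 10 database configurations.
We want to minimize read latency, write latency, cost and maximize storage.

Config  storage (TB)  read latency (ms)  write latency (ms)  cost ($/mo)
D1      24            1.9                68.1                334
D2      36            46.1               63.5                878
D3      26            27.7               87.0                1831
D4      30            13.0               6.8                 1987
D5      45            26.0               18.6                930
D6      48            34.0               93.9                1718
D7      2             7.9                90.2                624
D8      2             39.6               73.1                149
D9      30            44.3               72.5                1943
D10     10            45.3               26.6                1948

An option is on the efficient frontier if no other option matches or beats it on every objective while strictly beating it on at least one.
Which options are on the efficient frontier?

D1, D2, D4, D5, D6, D8

D1: not dominated (best read latency).
D2: not dominated.
D3: dominated by D5 (storage 45≥26, read latency 26.0≤27.7, write latency 18.6≤87.0, cost 930≤1831).
D4: not dominated (best write latency).
D5: not dominated.
D6: not dominated (best storage).
D7: dominated by D1 (storage 24≥2, read latency 1.9≤7.9, write latency 68.1≤90.2, cost 334≤624).
D8: not dominated (best cost).
D9: dominated by D5 (storage 45≥30, read latency 26.0≤44.3, write latency 18.6≤72.5, cost 930≤1943).
D10: dominated by D5 (storage 45≥10, read latency 26.0≤45.3, write latency 18.6≤26.6, cost 930≤1948).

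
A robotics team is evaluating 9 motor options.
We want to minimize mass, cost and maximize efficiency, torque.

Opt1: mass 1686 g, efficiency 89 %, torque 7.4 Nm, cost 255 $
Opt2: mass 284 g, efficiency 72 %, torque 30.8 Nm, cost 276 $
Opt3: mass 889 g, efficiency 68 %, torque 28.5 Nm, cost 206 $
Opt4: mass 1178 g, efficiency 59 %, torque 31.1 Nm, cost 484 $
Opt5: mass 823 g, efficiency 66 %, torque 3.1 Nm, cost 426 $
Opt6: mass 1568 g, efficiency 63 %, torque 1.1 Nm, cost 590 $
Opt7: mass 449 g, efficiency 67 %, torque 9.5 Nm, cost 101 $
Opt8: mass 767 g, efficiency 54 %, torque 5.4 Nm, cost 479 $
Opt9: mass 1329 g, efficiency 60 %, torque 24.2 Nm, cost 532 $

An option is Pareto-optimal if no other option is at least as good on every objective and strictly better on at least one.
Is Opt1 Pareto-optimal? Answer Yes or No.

Yes

Opt2: worse on efficiency (72 vs 89).
Opt3: worse on efficiency (68 vs 89).
Opt4: worse on efficiency (59 vs 89).
Opt5: worse on efficiency (66 vs 89).
Opt6: worse on efficiency (63 vs 89).
Opt7: worse on efficiency (67 vs 89).
Opt8: worse on efficiency (54 vs 89).
Opt9: worse on efficiency (60 vs 89).
No option is at least as good as Opt1 on every objective and strictly better on one.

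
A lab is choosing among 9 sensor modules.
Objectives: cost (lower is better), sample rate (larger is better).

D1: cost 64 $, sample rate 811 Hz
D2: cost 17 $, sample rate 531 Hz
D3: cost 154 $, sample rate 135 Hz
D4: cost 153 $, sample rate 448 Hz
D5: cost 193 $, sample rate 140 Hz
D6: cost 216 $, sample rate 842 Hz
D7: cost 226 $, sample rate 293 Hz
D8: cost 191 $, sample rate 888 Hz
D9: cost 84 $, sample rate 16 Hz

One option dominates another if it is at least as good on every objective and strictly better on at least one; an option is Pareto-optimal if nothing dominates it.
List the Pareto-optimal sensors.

D1, D2, D8

D1: not dominated.
D2: not dominated (best cost).
D3: dominated by D1 (cost 64≤154, sample rate 811≥135).
D4: dominated by D1 (cost 64≤153, sample rate 811≥448).
D5: dominated by D1 (cost 64≤193, sample rate 811≥140).
D6: dominated by D8 (cost 191≤216, sample rate 888≥842).
D7: dominated by D1 (cost 64≤226, sample rate 811≥293).
D8: not dominated (best sample rate).
D9: dominated by D1 (cost 64≤84, sample rate 811≥16).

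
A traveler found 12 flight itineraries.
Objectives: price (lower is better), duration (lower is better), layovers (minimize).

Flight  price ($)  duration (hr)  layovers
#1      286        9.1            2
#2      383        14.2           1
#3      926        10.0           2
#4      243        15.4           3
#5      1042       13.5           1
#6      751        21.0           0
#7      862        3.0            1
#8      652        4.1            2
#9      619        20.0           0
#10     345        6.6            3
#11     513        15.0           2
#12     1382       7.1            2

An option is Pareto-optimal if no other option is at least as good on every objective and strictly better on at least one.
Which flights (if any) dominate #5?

#7: price 862≤1042, duration 3.0≤13.5, layovers 1≤1 — dominates #5.
Others (#1, #2, #3, #4, #6, #8, #9, #10, #11, #12) are each worse than #5 on at least one objective.

#7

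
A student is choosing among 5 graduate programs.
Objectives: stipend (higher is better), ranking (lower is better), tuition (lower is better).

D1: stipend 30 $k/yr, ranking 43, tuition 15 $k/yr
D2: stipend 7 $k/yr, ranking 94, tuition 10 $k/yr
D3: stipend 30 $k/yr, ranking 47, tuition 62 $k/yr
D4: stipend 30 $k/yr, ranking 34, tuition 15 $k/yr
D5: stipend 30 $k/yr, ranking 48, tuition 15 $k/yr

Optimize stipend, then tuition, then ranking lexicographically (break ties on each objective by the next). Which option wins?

D4

First maximize stipend: best is 30, kept {D1, D3, D4, D5}.
Then minimize tuition: best is 15, kept {D1, D4, D5}.
Then minimize ranking: best is 34, kept {D4}.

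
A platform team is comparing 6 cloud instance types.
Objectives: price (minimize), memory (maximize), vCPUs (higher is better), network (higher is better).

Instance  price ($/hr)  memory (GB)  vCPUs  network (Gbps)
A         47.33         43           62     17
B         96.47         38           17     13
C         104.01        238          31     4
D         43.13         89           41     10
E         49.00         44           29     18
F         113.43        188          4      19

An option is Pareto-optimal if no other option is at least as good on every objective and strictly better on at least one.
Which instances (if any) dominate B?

A, E

A: price 47.33≤96.47, memory 43≥38, vCPUs 62≥17, network 17≥13 — dominates B.
E: price 49.00≤96.47, memory 44≥38, vCPUs 29≥17, network 18≥13 — dominates B.
Others (C, D, F) are each worse than B on at least one objective.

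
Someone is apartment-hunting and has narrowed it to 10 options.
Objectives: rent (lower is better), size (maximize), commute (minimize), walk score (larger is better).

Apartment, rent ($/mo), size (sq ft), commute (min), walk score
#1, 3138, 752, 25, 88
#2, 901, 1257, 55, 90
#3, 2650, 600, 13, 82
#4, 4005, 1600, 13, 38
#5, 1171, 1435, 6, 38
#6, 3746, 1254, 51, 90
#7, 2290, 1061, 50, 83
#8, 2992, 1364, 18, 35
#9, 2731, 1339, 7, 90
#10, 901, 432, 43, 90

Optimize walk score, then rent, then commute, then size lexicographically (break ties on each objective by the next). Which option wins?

#10

First maximize walk score: best is 90, kept {#2, #6, #9, #10}.
Then minimize rent: best is 901, kept {#2, #10}.
Then minimize commute: best is 43, kept {#10}.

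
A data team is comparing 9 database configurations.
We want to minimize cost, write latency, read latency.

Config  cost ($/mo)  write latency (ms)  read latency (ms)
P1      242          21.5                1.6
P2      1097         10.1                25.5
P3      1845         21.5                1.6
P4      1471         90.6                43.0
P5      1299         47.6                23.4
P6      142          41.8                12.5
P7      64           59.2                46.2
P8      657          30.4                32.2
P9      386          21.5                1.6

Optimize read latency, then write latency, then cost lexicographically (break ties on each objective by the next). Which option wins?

P1

First minimize read latency: best is 1.6, kept {P1, P3, P9}.
Then minimize write latency: best is 21.5, kept {P1, P3, P9}.
Then minimize cost: best is 242, kept {P1}.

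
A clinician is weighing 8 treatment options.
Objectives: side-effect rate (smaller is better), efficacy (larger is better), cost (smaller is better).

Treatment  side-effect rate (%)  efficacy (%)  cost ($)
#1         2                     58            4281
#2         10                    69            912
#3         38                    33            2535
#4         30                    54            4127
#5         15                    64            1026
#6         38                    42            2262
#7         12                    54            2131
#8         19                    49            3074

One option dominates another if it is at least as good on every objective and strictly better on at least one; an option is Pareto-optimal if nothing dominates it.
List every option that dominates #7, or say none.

#2: side-effect rate 10≤12, efficacy 69≥54, cost 912≤2131 — dominates #7.
Others (#1, #3, #4, #5, #6, #8) are each worse than #7 on at least one objective.

#2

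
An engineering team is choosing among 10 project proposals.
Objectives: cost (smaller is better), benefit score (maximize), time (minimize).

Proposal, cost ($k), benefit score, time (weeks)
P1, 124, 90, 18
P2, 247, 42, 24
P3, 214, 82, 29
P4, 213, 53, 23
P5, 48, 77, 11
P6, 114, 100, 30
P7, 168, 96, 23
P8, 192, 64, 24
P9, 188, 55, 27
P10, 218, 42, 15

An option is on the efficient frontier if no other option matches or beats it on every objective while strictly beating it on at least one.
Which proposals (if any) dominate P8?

P1, P5, P7

P1: cost 124≤192, benefit score 90≥64, time 18≤24 — dominates P8.
P5: cost 48≤192, benefit score 77≥64, time 11≤24 — dominates P8.
P7: cost 168≤192, benefit score 96≥64, time 23≤24 — dominates P8.
Others (P2, P3, P4, P6, P9, P10) are each worse than P8 on at least one objective.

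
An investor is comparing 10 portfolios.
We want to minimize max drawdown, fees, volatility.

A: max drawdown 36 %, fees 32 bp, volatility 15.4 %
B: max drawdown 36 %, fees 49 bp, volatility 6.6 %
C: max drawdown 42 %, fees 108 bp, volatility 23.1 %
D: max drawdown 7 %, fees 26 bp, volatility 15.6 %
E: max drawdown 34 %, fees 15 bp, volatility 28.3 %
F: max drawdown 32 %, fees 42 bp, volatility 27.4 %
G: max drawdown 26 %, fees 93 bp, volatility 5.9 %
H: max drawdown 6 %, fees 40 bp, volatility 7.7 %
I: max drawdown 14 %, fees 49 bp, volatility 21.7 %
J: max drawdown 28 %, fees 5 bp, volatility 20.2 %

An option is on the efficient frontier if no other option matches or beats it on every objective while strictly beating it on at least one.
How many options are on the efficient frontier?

A: not dominated.
B: not dominated.
C: dominated by A (max drawdown 36≤42, fees 32≤108, volatility 15.4≤23.1).
D: not dominated.
E: dominated by J (max drawdown 28≤34, fees 5≤15, volatility 20.2≤28.3).
F: dominated by D (max drawdown 7≤32, fees 26≤42, volatility 15.6≤27.4).
G: not dominated (best volatility).
H: not dominated (best max drawdown).
I: dominated by D (max drawdown 7≤14, fees 26≤49, volatility 15.6≤21.7).
J: not dominated (best fees).
Pareto-optimal: A, B, D, G, H, J → 6.

6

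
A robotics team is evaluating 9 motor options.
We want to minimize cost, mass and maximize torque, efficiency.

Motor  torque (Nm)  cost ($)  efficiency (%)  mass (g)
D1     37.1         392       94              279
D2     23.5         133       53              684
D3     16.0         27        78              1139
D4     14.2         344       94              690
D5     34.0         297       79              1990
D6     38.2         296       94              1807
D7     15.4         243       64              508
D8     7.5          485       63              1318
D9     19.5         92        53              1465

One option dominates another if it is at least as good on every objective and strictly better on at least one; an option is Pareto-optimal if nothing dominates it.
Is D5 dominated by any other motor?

Yes

D6 vs D5: torque 38.2≥34.0, cost 296≤297, efficiency 94≥79, mass 1807≤1990 — D6 is at least as good on every objective and strictly better on at least one, so D6 dominates D5.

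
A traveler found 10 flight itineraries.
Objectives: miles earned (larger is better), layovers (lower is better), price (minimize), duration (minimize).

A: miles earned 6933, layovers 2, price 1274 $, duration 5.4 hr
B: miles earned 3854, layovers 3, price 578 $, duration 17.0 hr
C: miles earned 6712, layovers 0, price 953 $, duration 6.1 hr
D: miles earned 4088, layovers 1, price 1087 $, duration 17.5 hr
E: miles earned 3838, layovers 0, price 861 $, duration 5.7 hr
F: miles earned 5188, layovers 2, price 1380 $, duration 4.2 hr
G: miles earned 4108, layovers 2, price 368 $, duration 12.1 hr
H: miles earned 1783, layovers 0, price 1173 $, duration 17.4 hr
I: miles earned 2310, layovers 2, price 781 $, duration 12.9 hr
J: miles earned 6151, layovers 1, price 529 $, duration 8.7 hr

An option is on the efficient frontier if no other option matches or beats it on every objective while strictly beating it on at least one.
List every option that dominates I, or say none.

G, J

G: miles earned 4108≥2310, layovers 2≤2, price 368≤781, duration 12.1≤12.9 — dominates I.
J: miles earned 6151≥2310, layovers 1≤2, price 529≤781, duration 8.7≤12.9 — dominates I.
Others (A, B, C, D, E, F, H) are each worse than I on at least one objective.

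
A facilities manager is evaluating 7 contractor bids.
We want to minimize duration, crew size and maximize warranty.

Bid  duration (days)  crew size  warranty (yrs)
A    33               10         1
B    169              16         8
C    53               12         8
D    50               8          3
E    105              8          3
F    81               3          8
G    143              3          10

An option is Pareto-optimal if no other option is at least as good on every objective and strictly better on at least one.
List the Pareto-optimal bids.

A, C, D, F, G

A: not dominated (best duration).
B: dominated by C (duration 53≤169, crew size 12≤16, warranty 8≥8).
C: not dominated.
D: not dominated.
E: dominated by D (duration 50≤105, crew size 8≤8, warranty 3≥3).
F: not dominated.
G: not dominated (best warranty).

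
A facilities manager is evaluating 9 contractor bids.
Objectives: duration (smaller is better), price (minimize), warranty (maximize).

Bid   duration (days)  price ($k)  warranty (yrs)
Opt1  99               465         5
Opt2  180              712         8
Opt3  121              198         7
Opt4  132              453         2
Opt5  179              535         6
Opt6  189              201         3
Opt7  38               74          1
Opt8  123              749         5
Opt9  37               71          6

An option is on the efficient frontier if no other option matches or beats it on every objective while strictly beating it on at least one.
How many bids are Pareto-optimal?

Opt1: dominated by Opt9 (duration 37≤99, price 71≤465, warranty 6≥5).
Opt2: not dominated (best warranty).
Opt3: not dominated.
Opt4: dominated by Opt3 (duration 121≤132, price 198≤453, warranty 7≥2).
Opt5: dominated by Opt3 (duration 121≤179, price 198≤535, warranty 7≥6).
Opt6: dominated by Opt3 (duration 121≤189, price 198≤201, warranty 7≥3).
Opt7: dominated by Opt9 (duration 37≤38, price 71≤74, warranty 6≥1).
Opt8: dominated by Opt1 (duration 99≤123, price 465≤749, warranty 5≥5).
Opt9: not dominated (best duration).
Pareto-optimal: Opt2, Opt3, Opt9 → 3.

3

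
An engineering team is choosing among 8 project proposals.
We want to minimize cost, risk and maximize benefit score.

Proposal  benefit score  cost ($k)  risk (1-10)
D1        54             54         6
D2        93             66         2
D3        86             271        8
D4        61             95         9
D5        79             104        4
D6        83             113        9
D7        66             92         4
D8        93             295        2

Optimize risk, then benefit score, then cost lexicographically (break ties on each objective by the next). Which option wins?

First minimize risk: best is 2, kept {D2, D8}.
Then maximize benefit score: best is 93, kept {D2, D8}.
Then minimize cost: best is 66, kept {D2}.

D2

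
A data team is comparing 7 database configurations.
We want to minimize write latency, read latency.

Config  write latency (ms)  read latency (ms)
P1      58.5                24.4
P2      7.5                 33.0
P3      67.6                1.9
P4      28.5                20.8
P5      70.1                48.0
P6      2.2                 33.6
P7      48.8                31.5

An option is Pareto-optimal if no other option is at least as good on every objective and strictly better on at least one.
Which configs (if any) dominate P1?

P4

P4: write latency 28.5≤58.5, read latency 20.8≤24.4 — dominates P1.
Others (P2, P3, P5, P6, P7) are each worse than P1 on at least one objective.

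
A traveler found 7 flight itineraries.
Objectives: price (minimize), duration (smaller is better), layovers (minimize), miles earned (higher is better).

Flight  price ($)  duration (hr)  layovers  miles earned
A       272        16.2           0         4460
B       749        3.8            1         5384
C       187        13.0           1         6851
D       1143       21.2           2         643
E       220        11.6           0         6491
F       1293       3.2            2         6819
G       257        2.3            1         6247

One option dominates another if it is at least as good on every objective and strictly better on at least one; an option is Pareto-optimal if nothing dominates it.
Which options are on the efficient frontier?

A: dominated by E (price 220≤272, duration 11.6≤16.2, layovers 0≤0, miles earned 6491≥4460).
B: dominated by G (price 257≤749, duration 2.3≤3.8, layovers 1≤1, miles earned 6247≥5384).
C: not dominated (best price).
D: dominated by A (price 272≤1143, duration 16.2≤21.2, layovers 0≤2, miles earned 4460≥643).
E: not dominated.
F: not dominated.
G: not dominated (best duration).

C, E, F, G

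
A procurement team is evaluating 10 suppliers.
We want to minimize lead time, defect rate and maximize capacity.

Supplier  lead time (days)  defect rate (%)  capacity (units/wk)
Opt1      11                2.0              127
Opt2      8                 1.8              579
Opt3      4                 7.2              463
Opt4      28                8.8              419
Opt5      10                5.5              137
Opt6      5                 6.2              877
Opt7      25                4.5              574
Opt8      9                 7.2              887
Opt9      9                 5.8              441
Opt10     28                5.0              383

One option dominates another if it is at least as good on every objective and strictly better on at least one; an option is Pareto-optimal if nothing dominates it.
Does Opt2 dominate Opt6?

Opt2 vs Opt6: Opt2 is worse on lead time (8 vs 5), so it does not dominate Opt6.

No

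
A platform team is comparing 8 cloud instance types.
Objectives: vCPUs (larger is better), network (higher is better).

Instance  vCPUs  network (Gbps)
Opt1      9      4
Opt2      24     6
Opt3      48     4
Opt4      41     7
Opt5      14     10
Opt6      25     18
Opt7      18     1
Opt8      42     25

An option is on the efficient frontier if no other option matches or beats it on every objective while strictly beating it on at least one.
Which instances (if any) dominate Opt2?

Opt4: vCPUs 41≥24, network 7≥6 — dominates Opt2.
Opt6: vCPUs 25≥24, network 18≥6 — dominates Opt2.
Opt8: vCPUs 42≥24, network 25≥6 — dominates Opt2.
Others (Opt1, Opt3, Opt5, Opt7) are each worse than Opt2 on at least one objective.

Opt4, Opt6, Opt8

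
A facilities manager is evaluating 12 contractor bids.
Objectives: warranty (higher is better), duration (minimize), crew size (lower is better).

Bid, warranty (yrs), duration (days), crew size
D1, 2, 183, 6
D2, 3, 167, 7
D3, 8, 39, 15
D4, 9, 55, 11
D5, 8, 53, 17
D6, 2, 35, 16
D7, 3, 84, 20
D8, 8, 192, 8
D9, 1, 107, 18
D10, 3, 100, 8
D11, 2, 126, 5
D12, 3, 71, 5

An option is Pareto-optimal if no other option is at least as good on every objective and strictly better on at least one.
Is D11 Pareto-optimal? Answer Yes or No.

D12 vs D11: warranty 3≥2, duration 71≤126, crew size 5≤5 — D12 is at least as good on every objective and strictly better on at least one, so D12 dominates D11.

No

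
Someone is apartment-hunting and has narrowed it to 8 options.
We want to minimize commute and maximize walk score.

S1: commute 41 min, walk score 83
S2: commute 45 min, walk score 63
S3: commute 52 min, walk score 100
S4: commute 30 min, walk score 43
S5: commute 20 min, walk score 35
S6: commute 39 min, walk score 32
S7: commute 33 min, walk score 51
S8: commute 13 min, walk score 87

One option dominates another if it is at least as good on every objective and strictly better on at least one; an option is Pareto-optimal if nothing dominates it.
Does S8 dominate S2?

Yes

S8 vs S2: commute 13≤45, walk score 87≥63 — S8 is at least as good on every objective with at least one strict improvement.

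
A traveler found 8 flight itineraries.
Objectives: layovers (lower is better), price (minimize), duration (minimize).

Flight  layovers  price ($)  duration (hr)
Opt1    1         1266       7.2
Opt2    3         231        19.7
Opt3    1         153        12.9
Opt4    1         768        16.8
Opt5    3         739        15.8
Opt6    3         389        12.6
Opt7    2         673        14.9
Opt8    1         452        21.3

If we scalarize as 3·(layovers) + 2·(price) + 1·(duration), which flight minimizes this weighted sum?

Opt3

Opt1: 3·1 + 2·1266 + 1·7.2 = 2542.2
Opt2: 3·3 + 2·231 + 1·19.7 = 490.7
Opt3: 3·1 + 2·153 + 1·12.9 = 321.9
Opt4: 3·1 + 2·768 + 1·16.8 = 1555.8
Opt5: 3·3 + 2·739 + 1·15.8 = 1502.8
Opt6: 3·3 + 2·389 + 1·12.6 = 799.6
Opt7: 3·2 + 2·673 + 1·14.9 = 1366.9
Opt8: 3·1 + 2·452 + 1·21.3 = 928.3
Lowest: Opt3 at 321.9.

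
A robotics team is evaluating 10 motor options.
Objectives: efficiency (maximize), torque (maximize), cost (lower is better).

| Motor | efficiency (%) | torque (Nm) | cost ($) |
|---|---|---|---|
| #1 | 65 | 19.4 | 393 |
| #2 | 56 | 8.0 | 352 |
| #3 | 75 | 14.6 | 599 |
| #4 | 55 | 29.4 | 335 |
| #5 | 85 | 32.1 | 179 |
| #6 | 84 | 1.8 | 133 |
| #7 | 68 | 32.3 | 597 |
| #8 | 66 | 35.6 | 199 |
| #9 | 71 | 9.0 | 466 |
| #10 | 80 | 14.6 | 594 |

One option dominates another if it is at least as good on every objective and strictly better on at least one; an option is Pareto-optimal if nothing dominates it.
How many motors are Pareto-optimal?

#1: dominated by #5 (efficiency 85≥65, torque 32.1≥19.4, cost 179≤393).
#2: dominated by #5 (efficiency 85≥56, torque 32.1≥8.0, cost 179≤352).
#3: dominated by #5 (efficiency 85≥75, torque 32.1≥14.6, cost 179≤599).
#4: dominated by #5 (efficiency 85≥55, torque 32.1≥29.4, cost 179≤335).
#5: not dominated (best efficiency).
#6: not dominated (best cost).
#7: not dominated.
#8: not dominated (best torque).
#9: dominated by #5 (efficiency 85≥71, torque 32.1≥9.0, cost 179≤466).
#10: dominated by #5 (efficiency 85≥80, torque 32.1≥14.6, cost 179≤594).
Pareto-optimal: #5, #6, #7, #8 → 4.

4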